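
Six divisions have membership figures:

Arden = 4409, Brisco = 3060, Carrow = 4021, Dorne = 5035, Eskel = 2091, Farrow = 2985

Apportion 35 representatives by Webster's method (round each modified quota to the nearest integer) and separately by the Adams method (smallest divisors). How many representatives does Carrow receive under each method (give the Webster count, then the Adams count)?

7 and 6

Webster: Arden 7, Brisco 5, Carrow 7, Dorne 8, Eskel 3, Farrow 5.
Adams: Arden 7, Brisco 5, Carrow 6, Dorne 8, Eskel 4, Farrow 5.
Carrow gets 7 under Webster and 6 under Adams.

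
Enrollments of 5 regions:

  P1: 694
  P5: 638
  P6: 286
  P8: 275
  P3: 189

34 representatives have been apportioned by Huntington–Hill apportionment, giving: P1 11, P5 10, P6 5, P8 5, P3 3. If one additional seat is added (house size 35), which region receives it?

Priority for the next seat is population ÷ (√(s·(s+1))).
Priorities: P1 60.405, P5 60.831, P6 52.216, P8 50.208, P3 54.560.
Highest priority: P5.

P5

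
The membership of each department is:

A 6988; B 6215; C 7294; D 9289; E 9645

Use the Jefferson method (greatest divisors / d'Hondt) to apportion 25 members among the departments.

Standard divisor 39431/25 ≈ 1577.24; standard quotas: A 4.431, B 3.940, C 4.625, D 5.889, E 6.115.
Rounding down gives 4, 3, 4, 5, 6 = 22 seats, so the divisor must be adjusted.
With modified divisor 1430: modified quotas A 4.887, B 4.346, C 5.101, D 6.496, E 6.745.
Rounding down: A 4, B 4, C 5, D 6, E 6 (total 25).

A: 4, B: 4, C: 5, D: 6, E: 6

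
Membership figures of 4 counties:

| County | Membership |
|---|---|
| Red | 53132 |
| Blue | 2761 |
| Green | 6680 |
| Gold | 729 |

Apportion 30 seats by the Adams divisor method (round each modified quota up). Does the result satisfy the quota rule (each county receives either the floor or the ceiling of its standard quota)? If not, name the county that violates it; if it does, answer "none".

Standard quotas: Red 25.180, Blue 1.308, Green 3.166, Gold 0.345.
Adams allocation: Red 24, Blue 2, Green 3, Gold 1.
Red has quota 25.180 (lower 25, upper 26) but receives 24 — outside the quota interval.

Red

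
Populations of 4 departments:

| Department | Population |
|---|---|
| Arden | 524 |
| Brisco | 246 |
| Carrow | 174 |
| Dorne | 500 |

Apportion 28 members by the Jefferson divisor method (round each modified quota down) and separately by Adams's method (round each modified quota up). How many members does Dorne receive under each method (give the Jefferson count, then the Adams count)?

Jefferson: Arden 10, Brisco 5, Carrow 3, Dorne 10.
Adams: Arden 10, Brisco 5, Carrow 4, Dorne 9.
Dorne gets 10 under Jefferson and 9 under Adams.

10 and 9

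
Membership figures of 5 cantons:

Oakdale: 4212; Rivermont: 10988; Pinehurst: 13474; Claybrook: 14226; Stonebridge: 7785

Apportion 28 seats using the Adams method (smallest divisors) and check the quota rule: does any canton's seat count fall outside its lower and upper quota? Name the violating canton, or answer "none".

Standard quotas: Oakdale 2.327, Rivermont 6.070, Pinehurst 7.443, Claybrook 7.859, Stonebridge 4.301.
Adams allocation: Oakdale 3, Rivermont 6, Pinehurst 7, Claybrook 8, Stonebridge 4.
Every allocation lies between the lower and upper quota.

none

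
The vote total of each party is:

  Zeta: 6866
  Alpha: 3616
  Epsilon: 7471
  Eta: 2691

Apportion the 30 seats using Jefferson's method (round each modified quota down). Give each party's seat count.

Zeta 10, Alpha 5, Epsilon 11, Eta 4

Standard divisor 20644/30 ≈ 688.133; standard quotas: Zeta 9.978, Alpha 5.255, Epsilon 10.857, Eta 3.911.
Rounding down gives 9, 5, 10, 3 = 27 seats, so the divisor must be adjusted.
With modified divisor 650: modified quotas Zeta 10.563, Alpha 5.563, Epsilon 11.494, Eta 4.140.
Rounding down: Zeta 10, Alpha 5, Epsilon 11, Eta 4 (total 30).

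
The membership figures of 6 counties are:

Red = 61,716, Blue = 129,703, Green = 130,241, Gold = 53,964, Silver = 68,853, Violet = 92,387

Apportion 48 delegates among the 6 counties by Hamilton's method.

Red 5; Blue 12; Green 12; Gold 5; Silver 6; Violet 8

Standard divisor: 536864 ÷ 48 ≈ 11184.667.
Standard quotas: Red 5.5179, Blue 11.5965, Green 11.6446, Gold 4.8248, Silver 6.1560, Violet 8.2601.
Lower quotas: Red 5, Blue 11, Green 11, Gold 4, Silver 6, Violet 8 (sum 45, leaving 3 seats).
Remainders in descending order: Gold 0.8248, Green 0.6446, Blue 0.5965, Red 0.5179, Violet 0.2601, Silver 0.1560.
Largest remainders: Gold, Green, Blue receive the extra seats.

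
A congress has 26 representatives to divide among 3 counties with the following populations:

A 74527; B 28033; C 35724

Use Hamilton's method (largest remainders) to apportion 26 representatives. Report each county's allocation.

Standard divisor: 138284 ÷ 26 ≈ 5318.615.
Standard quotas: A 14.0125, B 5.2707, C 6.7168.
Lower quotas: A 14, B 5, C 6 (sum 25, leaving 1 seat).
Remainders in descending order: C 0.7168, B 0.2707, A 0.0125.
Largest remainder: C receives the extra seat.

A 14; B 5; C 7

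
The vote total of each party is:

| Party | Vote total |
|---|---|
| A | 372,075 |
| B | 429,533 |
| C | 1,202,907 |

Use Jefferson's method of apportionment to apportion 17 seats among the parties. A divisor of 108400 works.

A 3; B 3; C 11

With modified divisor 108400: modified quotas A 3.432, B 3.962, C 11.097.
Rounding down: A 3, B 3, C 11 (total 17).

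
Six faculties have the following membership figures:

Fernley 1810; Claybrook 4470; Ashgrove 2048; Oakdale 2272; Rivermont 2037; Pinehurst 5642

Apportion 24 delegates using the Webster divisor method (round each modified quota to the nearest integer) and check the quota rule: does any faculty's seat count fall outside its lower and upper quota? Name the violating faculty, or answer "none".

none

Standard quotas: Fernley 2.376, Claybrook 5.869, Ashgrove 2.689, Oakdale 2.983, Rivermont 2.675, Pinehurst 7.408.
Webster allocation: Fernley 2, Claybrook 6, Ashgrove 3, Oakdale 3, Rivermont 3, Pinehurst 7.
Every allocation lies between the lower and upper quota.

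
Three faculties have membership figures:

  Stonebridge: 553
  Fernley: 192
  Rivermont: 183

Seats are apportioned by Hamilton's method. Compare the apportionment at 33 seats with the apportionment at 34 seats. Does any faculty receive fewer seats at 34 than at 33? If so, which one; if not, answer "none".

none

At 33 seats: Stonebridge 20, Fernley 7, Rivermont 6.
At 34 seats: Stonebridge 20, Fernley 7, Rivermont 7.
No faculty's allocation decreased.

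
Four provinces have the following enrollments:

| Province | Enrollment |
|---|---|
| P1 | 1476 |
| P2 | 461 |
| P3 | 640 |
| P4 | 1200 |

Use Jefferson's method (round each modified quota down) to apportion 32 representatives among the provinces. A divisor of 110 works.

With modified divisor 110: modified quotas P1 13.418, P2 4.191, P3 5.818, P4 10.909.
Rounding down: P1 13, P2 4, P3 5, P4 10 (total 32).

P1=13, P2=4, P3=5, P4=10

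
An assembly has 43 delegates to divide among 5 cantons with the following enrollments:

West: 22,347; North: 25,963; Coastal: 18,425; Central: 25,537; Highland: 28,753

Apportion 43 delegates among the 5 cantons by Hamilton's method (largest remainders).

Total 121025; standard divisor 121025/43 ≈ 2814.535.
Standard quotas: West 7.9399, North 9.2246, Coastal 6.5464, Central 9.0733, Highland 10.2159.
Lower quotas: West 7, North 9, Coastal 6, Central 9, Highland 10 (sum 41, leaving 2 seats).
Remainders in descending order: West 0.9399, Coastal 0.5464, North 0.2246, Highland 0.2159, Central 0.0733.
The surplus seats go to West, Coastal.

West=8, North=9, Coastal=7, Central=9, Highland=10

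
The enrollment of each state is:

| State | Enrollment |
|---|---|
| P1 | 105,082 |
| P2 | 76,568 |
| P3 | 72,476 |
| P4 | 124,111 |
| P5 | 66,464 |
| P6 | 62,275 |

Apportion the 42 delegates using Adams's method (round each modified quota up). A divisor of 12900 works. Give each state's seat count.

P1: 9; P2: 6; P3: 6; P4: 10; P5: 6; P6: 5

With modified divisor 12900: modified quotas P1 8.146, P2 5.936, P3 5.618, P4 9.621, P5 5.152, P6 4.828.
Rounding up: P1 9, P2 6, P3 6, P4 10, P5 6, P6 5 (total 42).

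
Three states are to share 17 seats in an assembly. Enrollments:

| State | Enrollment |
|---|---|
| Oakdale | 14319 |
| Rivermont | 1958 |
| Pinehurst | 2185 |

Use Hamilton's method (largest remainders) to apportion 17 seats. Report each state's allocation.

Oakdale 13, Rivermont 2, Pinehurst 2

Total 18462; standard divisor 18462/17 = 1086.
Standard quotas: Oakdale 13.1851, Rivermont 1.8029, Pinehurst 2.0120.
Lower quotas: Oakdale 13, Rivermont 1, Pinehurst 2 (sum 16, leaving 1 seat).
Remainders in descending order: Rivermont 0.8029, Oakdale 0.1851, Pinehurst 0.0120.
Largest remainder: Rivermont receives the extra seat.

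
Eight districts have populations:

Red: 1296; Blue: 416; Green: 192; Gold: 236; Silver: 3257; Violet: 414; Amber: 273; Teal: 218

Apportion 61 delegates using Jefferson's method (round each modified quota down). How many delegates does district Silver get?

33

Standard divisor 6302/61 ≈ 103.311; standard quotas: Red 12.545, Blue 4.027, Green 1.858, Gold 2.284, Silver 31.526, Violet 4.007, Amber 2.642, Teal 2.110.
Rounding down gives 12, 4, 1, 2, 31, 4, 2, 2 = 58 seats, so the divisor must be adjusted.
With modified divisor 97: modified quotas Red 13.361, Blue 4.289, Green 1.979, Gold 2.433, Silver 33.577, Violet 4.268, Amber 2.814, Teal 2.247.
Rounding down: Red 13, Blue 4, Green 1, Gold 2, Silver 33, Violet 4, Amber 2, Teal 2 (total 61).
Silver receives 33.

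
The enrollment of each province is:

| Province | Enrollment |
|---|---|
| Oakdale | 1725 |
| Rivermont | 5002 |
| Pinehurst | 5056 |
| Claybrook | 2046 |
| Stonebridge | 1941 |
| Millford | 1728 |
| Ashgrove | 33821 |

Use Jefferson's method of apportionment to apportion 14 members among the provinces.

Oakdale 0; Rivermont 1; Pinehurst 1; Claybrook 0; Stonebridge 0; Millford 0; Ashgrove 12

Standard divisor 51319/14 ≈ 3665.643; standard quotas: Oakdale 0.471, Rivermont 1.365, Pinehurst 1.379, Claybrook 0.558, Stonebridge 0.530, Millford 0.471, Ashgrove 9.226.
Rounding down gives 0, 1, 1, 0, 0, 0, 9 = 11 seats, so the divisor must be adjusted.
With modified divisor 2700: modified quotas Oakdale 0.639, Rivermont 1.853, Pinehurst 1.873, Claybrook 0.758, Stonebridge 0.719, Millford 0.640, Ashgrove 12.526.
Rounding down: Oakdale 0, Rivermont 1, Pinehurst 1, Claybrook 0, Stonebridge 0, Millford 0, Ashgrove 12 (total 14).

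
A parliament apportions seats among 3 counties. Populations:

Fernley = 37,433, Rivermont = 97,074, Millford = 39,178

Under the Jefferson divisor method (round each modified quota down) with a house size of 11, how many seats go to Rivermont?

7

Standard divisor 173685/11 ≈ 15789.545; standard quotas: Fernley 2.371, Rivermont 6.148, Millford 2.481.
Rounding down gives 2, 6, 2 = 10 seats, so the divisor must be adjusted.
With modified divisor 13500: modified quotas Fernley 2.773, Rivermont 7.191, Millford 2.902.
Rounding down: Fernley 2, Rivermont 7, Millford 2 (total 11).
Rivermont receives 7.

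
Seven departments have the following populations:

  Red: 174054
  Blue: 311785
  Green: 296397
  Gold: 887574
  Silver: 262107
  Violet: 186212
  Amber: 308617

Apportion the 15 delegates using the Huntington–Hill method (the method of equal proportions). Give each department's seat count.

With divisor 173693: modified quotas Red 1.002, Blue 1.795, Green 1.706, Gold 5.110, Silver 1.509, Violet 1.072, Amber 1.777.
Geometric-mean thresholds: Red √(1·2)=1.414, Blue √(1·2)=1.414, Green √(1·2)=1.414, Gold √(5·6)=5.477, Silver √(1·2)=1.414, Violet √(1·2)=1.414, Amber √(1·2)=1.414.
Each quota rounded against its threshold gives Red 1, Blue 2, Green 2, Gold 5, Silver 2, Violet 1, Amber 2 (total 15).

Red=1; Blue=2; Green=2; Gold=5; Silver=2; Violet=1; Amber=2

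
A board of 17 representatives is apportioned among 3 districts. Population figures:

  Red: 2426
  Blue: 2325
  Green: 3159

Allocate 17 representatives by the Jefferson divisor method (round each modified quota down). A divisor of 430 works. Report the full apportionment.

Red 5, Blue 5, Green 7

With modified divisor 430: modified quotas Red 5.642, Blue 5.407, Green 7.347.
Rounding down: Red 5, Blue 5, Green 7 (total 17).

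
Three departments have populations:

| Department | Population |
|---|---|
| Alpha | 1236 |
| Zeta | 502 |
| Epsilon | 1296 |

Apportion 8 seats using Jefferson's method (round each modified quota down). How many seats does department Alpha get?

3

Standard divisor 3034/8 ≈ 379.25; standard quotas: Alpha 3.259, Zeta 1.324, Epsilon 3.417.
Rounding down gives 3, 1, 3 = 7 seats, so the divisor must be adjusted.
With modified divisor 320: modified quotas Alpha 3.862, Zeta 1.569, Epsilon 4.050.
Rounding down: Alpha 3, Zeta 1, Epsilon 4 (total 8).
Alpha receives 3.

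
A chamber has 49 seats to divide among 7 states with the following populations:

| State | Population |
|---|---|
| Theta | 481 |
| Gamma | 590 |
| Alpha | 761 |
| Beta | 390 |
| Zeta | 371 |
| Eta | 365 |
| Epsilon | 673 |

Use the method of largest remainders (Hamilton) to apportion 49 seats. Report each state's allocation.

Theta=7, Gamma=8, Alpha=10, Beta=5, Zeta=5, Eta=5, Epsilon=9

Standard divisor: 3631 ÷ 49 ≈ 74.102.
Standard quotas: Theta 6.491, Gamma 7.962, Alpha 10.270, Beta 5.263, Zeta 5.007, Eta 4.926, Epsilon 9.082.
Lower quotas: Theta 6, Gamma 7, Alpha 10, Beta 5, Zeta 5, Eta 4, Epsilon 9 (sum 46, leaving 3 seats).
Remainders in descending order: Gamma 0.962, Eta 0.926, Theta 0.491, Alpha 0.270, Beta 0.263, Epsilon 0.082, Zeta 0.007.
The surplus seats go to Gamma, Eta, Theta.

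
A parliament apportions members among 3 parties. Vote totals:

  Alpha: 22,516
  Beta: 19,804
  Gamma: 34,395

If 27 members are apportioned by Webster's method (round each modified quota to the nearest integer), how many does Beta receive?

Standard divisor 76715/27 ≈ 2841.296; standard quotas: Alpha 7.925, Beta 6.970, Gamma 12.105.
Rounding to the nearest integer gives Alpha 8, Beta 7, Gamma 12 — total 27, matching the house size, so no adjustment is needed.
Beta receives 7.

7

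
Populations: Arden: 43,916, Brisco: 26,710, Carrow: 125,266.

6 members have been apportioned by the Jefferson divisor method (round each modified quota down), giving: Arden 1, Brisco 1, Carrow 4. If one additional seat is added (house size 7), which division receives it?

Priority for the next seat is population ÷ (current seats + 1).
Priorities: Arden 21958.000, Brisco 13355.000, Carrow 25053.200.
Highest priority: Carrow.

Carrow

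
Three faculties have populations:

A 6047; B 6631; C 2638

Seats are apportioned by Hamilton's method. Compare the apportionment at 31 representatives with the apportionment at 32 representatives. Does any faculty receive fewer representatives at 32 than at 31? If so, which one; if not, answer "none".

none

At 31 seats: A 12, B 14, C 5.
At 32 seats: A 13, B 14, C 5.
No faculty's allocation decreased.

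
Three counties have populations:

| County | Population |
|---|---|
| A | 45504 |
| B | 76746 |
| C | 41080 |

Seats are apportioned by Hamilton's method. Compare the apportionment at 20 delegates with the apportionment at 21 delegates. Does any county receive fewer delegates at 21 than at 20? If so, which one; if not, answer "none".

none

At 20 seats: A 6, B 9, C 5.
At 21 seats: A 6, B 10, C 5.
No county's allocation decreased.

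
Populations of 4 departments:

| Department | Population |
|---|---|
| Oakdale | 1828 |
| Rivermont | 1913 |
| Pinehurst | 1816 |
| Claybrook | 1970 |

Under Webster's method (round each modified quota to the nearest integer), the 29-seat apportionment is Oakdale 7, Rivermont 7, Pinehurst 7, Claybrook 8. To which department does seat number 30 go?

Rivermont

Priority for the next seat is population ÷ (current seats + 0.5).
Priorities: Oakdale 243.733, Rivermont 255.067, Pinehurst 242.133, Claybrook 231.765.
Highest priority: Rivermont.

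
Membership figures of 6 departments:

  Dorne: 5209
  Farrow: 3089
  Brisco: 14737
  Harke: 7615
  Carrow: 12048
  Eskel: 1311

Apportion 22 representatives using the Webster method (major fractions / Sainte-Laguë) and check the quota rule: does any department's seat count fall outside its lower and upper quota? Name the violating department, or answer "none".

Standard quotas: Dorne 2.604, Farrow 1.544, Brisco 7.367, Harke 3.807, Carrow 6.023, Eskel 0.655.
Webster allocation: Dorne 3, Farrow 1, Brisco 7, Harke 4, Carrow 6, Eskel 1.
Every allocation lies between the lower and upper quota.

none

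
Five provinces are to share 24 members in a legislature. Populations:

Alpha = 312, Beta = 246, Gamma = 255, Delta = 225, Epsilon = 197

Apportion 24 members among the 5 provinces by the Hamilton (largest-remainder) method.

Alpha: 6, Beta: 5, Gamma: 5, Delta: 4, Epsilon: 4

Standard divisor: 1235 ÷ 24 ≈ 51.458.
Standard quotas: Alpha 6.063, Beta 4.781, Gamma 4.955, Delta 4.372, Epsilon 3.828.
Lower quotas: Alpha 6, Beta 4, Gamma 4, Delta 4, Epsilon 3 (sum 21, leaving 3 seats).
Remainders in descending order: Gamma 0.955, Epsilon 0.828, Beta 0.781, Delta 0.372, Alpha 0.063.
The surplus seats go to Gamma, Epsilon, Beta.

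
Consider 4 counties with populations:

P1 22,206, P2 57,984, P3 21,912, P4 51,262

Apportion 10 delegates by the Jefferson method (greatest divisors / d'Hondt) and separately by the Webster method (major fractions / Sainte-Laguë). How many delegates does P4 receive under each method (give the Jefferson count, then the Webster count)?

Jefferson: P1 1, P2 4, P3 1, P4 4.
Webster: P1 2, P2 4, P3 1, P4 3.
P4 gets 4 under Jefferson and 3 under Webster.

4 and 3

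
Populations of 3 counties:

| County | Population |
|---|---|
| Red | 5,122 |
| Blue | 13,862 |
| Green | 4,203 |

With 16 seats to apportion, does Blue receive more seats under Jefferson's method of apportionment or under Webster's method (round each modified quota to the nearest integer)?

Jefferson: Red 3, Blue 10, Green 3.
Webster: Red 4, Blue 9, Green 3.
Blue gets 10 under Jefferson and 9 under Webster.

Jefferson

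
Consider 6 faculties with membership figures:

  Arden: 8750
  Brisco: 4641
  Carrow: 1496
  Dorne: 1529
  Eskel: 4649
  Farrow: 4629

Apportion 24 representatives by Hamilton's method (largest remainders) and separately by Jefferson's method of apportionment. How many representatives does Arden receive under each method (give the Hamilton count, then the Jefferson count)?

8 and 9

Hamilton: Arden 8, Brisco 4, Carrow 2, Dorne 2, Eskel 4, Farrow 4.
Jefferson: Arden 9, Brisco 4, Carrow 1, Dorne 1, Eskel 5, Farrow 4.
Arden gets 8 under Hamilton and 9 under Jefferson.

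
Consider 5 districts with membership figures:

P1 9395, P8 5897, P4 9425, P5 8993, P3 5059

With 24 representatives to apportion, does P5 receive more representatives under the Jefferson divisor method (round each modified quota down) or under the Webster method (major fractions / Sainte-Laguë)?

Jefferson: P1 6, P8 3, P4 6, P5 6, P3 3.
Webster: P1 6, P8 4, P4 6, P5 5, P3 3.
P5 gets 6 under Jefferson and 5 under Webster.

Jefferson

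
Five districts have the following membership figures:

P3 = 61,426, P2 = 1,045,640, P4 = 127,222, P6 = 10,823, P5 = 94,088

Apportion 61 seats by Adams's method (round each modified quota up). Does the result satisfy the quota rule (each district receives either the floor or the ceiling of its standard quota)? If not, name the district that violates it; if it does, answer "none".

Standard quotas: P3 2.798, P2 47.629, P4 5.795, P6 0.493, P5 4.286.
Adams allocation: P3 3, P2 46, P4 6, P6 1, P5 5.
P2 has quota 47.629 (lower 47, upper 48) but receives 46 — outside the quota interval.

P2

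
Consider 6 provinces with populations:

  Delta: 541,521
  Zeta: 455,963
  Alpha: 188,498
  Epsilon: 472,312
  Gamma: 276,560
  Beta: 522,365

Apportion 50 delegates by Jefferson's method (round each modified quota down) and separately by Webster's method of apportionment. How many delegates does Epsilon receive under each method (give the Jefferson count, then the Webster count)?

Jefferson: Delta 11, Zeta 9, Alpha 4, Epsilon 10, Gamma 5, Beta 11.
Webster: Delta 11, Zeta 9, Alpha 4, Epsilon 9, Gamma 6, Beta 11.
Epsilon gets 10 under Jefferson and 9 under Webster.

10 and 9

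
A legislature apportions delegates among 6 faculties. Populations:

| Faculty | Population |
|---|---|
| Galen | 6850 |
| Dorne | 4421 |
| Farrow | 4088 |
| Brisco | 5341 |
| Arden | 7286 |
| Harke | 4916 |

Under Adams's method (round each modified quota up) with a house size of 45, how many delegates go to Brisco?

7

Standard divisor 32902/45 ≈ 731.156; standard quotas: Galen 9.369, Dorne 6.047, Farrow 5.591, Brisco 7.305, Arden 9.965, Harke 6.724.
Rounding up gives 10, 7, 6, 8, 10, 7 = 48 seats, so the divisor must be adjusted.
With modified divisor 800: modified quotas Galen 8.562, Dorne 5.526, Farrow 5.110, Brisco 6.676, Arden 9.107, Harke 6.145.
Rounding up: Galen 9, Dorne 6, Farrow 6, Brisco 7, Arden 10, Harke 7 (total 45).
Brisco receives 7.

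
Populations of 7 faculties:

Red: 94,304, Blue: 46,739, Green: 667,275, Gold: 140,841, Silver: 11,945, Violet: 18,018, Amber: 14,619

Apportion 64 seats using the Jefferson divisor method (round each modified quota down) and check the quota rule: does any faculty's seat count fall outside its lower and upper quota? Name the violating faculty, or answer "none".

Green

Standard quotas: Red 6.073, Blue 3.010, Green 42.975, Gold 9.071, Silver 0.769, Violet 1.160, Amber 0.942.
Jefferson allocation: Red 6, Blue 3, Green 45, Gold 9, Silver 0, Violet 1, Amber 0.
Green has quota 42.975 (lower 42, upper 43) but receives 45 — outside the quota interval.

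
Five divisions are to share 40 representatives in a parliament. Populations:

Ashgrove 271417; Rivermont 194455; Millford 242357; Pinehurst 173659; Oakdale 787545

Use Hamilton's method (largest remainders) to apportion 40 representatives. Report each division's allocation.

Ashgrove 6, Rivermont 5, Millford 6, Pinehurst 4, Oakdale 19

Standard divisor: 1669433 ÷ 40 ≈ 41735.825.
Standard quotas: Ashgrove 6.5032, Rivermont 4.6592, Millford 5.8069, Pinehurst 4.1609, Oakdale 18.8698.
Lower quotas: Ashgrove 6, Rivermont 4, Millford 5, Pinehurst 4, Oakdale 18 (sum 37, leaving 3 seats).
Remainders in descending order: Oakdale 0.8698, Millford 0.8069, Rivermont 0.6592, Ashgrove 0.5032, Pinehurst 0.1609.
The surplus seats go to Oakdale, Millford, Rivermont.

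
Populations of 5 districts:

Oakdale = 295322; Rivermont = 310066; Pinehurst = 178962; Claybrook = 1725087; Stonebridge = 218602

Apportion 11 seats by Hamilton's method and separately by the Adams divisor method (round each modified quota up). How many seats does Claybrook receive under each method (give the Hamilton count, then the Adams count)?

Hamilton: Oakdale 1, Rivermont 1, Pinehurst 1, Claybrook 7, Stonebridge 1.
Adams: Oakdale 1, Rivermont 2, Pinehurst 1, Claybrook 6, Stonebridge 1.
Claybrook gets 7 under Hamilton and 6 under Adams.

7 and 6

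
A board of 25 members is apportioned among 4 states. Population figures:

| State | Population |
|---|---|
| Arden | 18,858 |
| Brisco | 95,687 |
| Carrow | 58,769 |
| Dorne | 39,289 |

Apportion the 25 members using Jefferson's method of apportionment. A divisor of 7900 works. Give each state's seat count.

With modified divisor 7900: modified quotas Arden 2.387, Brisco 12.112, Carrow 7.439, Dorne 4.973.
Rounding down: Arden 2, Brisco 12, Carrow 7, Dorne 4 (total 25).

Arden=2, Brisco=12, Carrow=7, Dorne=4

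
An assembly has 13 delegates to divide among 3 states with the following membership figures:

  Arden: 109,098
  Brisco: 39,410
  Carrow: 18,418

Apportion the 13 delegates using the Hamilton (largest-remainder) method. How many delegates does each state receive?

Standard divisor: 166926 ÷ 13 ≈ 12840.462.
Standard quotas: Arden 8.4964, Brisco 3.0692, Carrow 1.4344.
Lower quotas: Arden 8, Brisco 3, Carrow 1 (sum 12, leaving 1 seat).
Remainders in descending order: Arden 0.4964, Carrow 0.4344, Brisco 0.0692.
The surplus seat goes to Arden.

Arden 9, Brisco 3, Carrow 1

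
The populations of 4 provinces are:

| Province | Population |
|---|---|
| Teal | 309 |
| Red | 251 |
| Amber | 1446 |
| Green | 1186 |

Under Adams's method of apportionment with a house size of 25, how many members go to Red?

2

Standard divisor 3192/25 ≈ 127.68; standard quotas: Teal 2.420, Red 1.966, Amber 11.325, Green 9.289.
Rounding up gives 3, 2, 12, 10 = 27 seats, so the divisor must be adjusted.
With modified divisor 140: modified quotas Teal 2.207, Red 1.793, Amber 10.329, Green 8.471.
Rounding up: Teal 3, Red 2, Amber 11, Green 9 (total 25).
Red receives 2.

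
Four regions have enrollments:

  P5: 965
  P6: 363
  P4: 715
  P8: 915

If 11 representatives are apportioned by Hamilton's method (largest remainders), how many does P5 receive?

Standard divisor: 2958 ÷ 11 ≈ 268.909.
Standard quotas: P5 3.589, P6 1.350, P4 2.659, P8 3.403.
Lower quotas: P5 3, P6 1, P4 2, P8 3 (sum 9, leaving 2 seats).
Remainders in descending order: P4 0.659, P5 0.589, P8 0.403, P6 0.350.
The surplus seats go to P4, P5.
P5 receives 4.

4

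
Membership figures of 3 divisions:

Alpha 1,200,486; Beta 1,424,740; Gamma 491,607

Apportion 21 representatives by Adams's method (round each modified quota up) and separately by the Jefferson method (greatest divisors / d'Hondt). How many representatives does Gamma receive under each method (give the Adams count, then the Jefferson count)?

Adams: Alpha 8, Beta 9, Gamma 4.
Jefferson: Alpha 8, Beta 10, Gamma 3.
Gamma gets 4 under Adams and 3 under Jefferson.

4 and 3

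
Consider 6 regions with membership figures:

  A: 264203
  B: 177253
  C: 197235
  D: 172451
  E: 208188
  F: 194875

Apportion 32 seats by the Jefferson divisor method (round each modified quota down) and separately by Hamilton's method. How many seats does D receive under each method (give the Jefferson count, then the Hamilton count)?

Jefferson: A 7, B 5, C 5, D 4, E 6, F 5.
Hamilton: A 7, B 5, C 5, D 5, E 5, F 5.
D gets 4 under Jefferson and 5 under Hamilton.

4 and 5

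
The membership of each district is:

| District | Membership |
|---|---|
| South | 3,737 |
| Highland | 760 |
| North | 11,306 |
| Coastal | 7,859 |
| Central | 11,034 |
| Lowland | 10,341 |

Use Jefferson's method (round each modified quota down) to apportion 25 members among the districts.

South 2; Highland 0; North 7; Coastal 4; Central 6; Lowland 6

Standard divisor 45037/25 ≈ 1801.48; standard quotas: South 2.074, Highland 0.422, North 6.276, Coastal 4.363, Central 6.125, Lowland 5.740.
Rounding down gives 2, 0, 6, 4, 6, 5 = 23 seats, so the divisor must be adjusted.
With modified divisor 1600: modified quotas South 2.336, Highland 0.475, North 7.066, Coastal 4.912, Central 6.896, Lowland 6.463.
Rounding down: South 2, Highland 0, North 7, Coastal 4, Central 6, Lowland 6 (total 25).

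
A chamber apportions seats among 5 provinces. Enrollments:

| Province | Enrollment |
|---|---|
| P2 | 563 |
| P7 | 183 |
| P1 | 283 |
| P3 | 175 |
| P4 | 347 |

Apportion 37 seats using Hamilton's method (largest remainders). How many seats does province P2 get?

Standard divisor: 1551 ÷ 37 ≈ 41.919.
Standard quotas: P2 13.431, P7 4.366, P1 6.751, P3 4.175, P4 8.278.
Lower quotas: P2 13, P7 4, P1 6, P3 4, P4 8 (sum 35, leaving 2 seats).
Remainders in descending order: P1 0.751, P2 0.431, P7 0.366, P4 0.278, P3 0.175.
Largest remainders: P1, P2 receive the extra seats.
P2 receives 14.

14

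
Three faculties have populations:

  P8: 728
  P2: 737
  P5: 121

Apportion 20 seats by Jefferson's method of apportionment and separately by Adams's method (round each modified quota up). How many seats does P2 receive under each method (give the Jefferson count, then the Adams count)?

Jefferson: P8 9, P2 10, P5 1.
Adams: P8 9, P2 9, P5 2.
P2 gets 10 under Jefferson and 9 under Adams.

10 and 9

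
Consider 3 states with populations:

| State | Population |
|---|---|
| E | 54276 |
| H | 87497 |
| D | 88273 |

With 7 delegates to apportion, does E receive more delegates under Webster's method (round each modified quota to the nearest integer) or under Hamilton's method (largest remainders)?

Webster: E 2, H 2, D 3.
Hamilton: E 1, H 3, D 3.
E gets 2 under Webster and 1 under Hamilton.

Webster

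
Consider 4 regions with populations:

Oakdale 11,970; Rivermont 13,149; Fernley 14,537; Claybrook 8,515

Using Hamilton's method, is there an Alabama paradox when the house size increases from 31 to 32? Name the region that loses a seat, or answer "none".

Claybrook

At 31 seats: Oakdale 8, Rivermont 8, Fernley 9, Claybrook 6.
At 32 seats: Oakdale 8, Rivermont 9, Fernley 10, Claybrook 5.
Claybrook drops from 6 to 5.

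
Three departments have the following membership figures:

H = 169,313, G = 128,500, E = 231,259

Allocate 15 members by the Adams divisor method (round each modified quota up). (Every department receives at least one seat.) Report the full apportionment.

H 5, G 4, E 6

Standard divisor 529072/15 ≈ 35271.467; standard quotas: H 4.800, G 3.643, E 6.557.
Rounding up gives 5, 4, 7 = 16 seats, so the divisor must be adjusted.
With modified divisor 40400: modified quotas H 4.191, G 3.181, E 5.724.
Rounding up: H 5, G 4, E 6 (total 15).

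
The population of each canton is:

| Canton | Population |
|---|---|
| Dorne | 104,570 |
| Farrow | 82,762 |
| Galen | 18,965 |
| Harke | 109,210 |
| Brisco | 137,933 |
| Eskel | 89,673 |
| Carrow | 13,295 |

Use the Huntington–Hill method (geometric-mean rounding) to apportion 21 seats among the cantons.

With divisor 28037: modified quotas Dorne 3.730, Farrow 2.952, Galen 0.676, Harke 3.895, Brisco 4.920, Eskel 3.198, Carrow 0.474.
Geometric-mean thresholds: Dorne √(3·4)=3.464, Farrow √(2·3)=2.449, Galen (min 1), Harke √(3·4)=3.464, Brisco √(4·5)=4.472, Eskel √(3·4)=3.464, Carrow (min 1).
Each quota rounded against its threshold gives Dorne 4, Farrow 3, Galen 1, Harke 4, Brisco 5, Eskel 3, Carrow 1 (total 21).

Dorne: 4, Farrow: 3, Galen: 1, Harke: 4, Brisco: 5, Eskel: 3, Carrow: 1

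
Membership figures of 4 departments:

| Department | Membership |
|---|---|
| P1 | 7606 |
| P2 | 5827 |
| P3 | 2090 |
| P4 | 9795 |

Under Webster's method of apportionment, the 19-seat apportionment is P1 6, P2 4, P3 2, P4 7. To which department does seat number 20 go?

Priority for the next seat is population ÷ (current seats + 0.5).
Priorities: P1 1170.154, P2 1294.889, P3 836.000, P4 1306.000.
Highest priority: P4.

P4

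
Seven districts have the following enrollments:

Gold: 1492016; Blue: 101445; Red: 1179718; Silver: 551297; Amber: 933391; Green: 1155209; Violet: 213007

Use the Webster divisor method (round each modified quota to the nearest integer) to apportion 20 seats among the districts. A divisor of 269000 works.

With modified divisor 269000: modified quotas Gold 5.547, Blue 0.377, Red 4.386, Silver 2.049, Amber 3.470, Green 4.294, Violet 0.792.
Rounding to the nearest integer: Gold 6, Blue 0, Red 4, Silver 2, Amber 3, Green 4, Violet 1 (total 20).

Gold 6; Blue 0; Red 4; Silver 2; Amber 3; Green 4; Violet 1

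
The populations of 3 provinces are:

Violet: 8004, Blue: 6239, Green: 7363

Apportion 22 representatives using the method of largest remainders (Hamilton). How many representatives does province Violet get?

Standard divisor: 21606 ÷ 22 ≈ 982.091.
Standard quotas: Violet 8.1500, Blue 6.3528, Green 7.4973.
Lower quotas: Violet 8, Blue 6, Green 7 (sum 21, leaving 1 seat).
Remainders in descending order: Green 0.4973, Blue 0.3528, Violet 0.1500.
The surplus seat goes to Green.
Violet receives 8.

8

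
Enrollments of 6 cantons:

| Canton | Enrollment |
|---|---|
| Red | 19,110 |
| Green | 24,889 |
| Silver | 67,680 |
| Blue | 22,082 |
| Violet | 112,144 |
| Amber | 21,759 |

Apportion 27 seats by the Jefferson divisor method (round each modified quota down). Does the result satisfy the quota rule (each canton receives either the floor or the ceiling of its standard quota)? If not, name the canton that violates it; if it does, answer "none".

none

Standard quotas: Red 1.928, Green 2.511, Silver 6.827, Blue 2.227, Violet 11.312, Amber 2.195.
Jefferson allocation: Red 2, Green 2, Silver 7, Blue 2, Violet 12, Amber 2.
Every allocation lies between the lower and upper quota.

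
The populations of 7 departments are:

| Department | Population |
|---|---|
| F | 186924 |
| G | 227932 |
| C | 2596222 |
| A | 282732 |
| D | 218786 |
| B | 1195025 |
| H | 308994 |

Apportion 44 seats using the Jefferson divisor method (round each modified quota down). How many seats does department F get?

Standard divisor 5016615/44 ≈ 114013.977; standard quotas: F 1.639, G 1.999, C 22.771, A 2.480, D 1.919, B 10.481, H 2.710.
Rounding down gives 1, 1, 22, 2, 1, 10, 2 = 39 seats, so the divisor must be adjusted.
With modified divisor 106000: modified quotas F 1.763, G 2.150, C 24.493, A 2.667, D 2.064, B 11.274, H 2.915.
Rounding down: F 1, G 2, C 24, A 2, D 2, B 11, H 2 (total 44).
F receives 1.

1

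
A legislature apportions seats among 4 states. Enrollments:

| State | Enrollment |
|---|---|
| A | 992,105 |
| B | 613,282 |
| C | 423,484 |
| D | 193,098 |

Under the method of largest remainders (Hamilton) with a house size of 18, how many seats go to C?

3

The standard divisor is 2221969/18 ≈ 123442.722.
Standard quotas: A 8.0370, B 4.9682, C 3.4306, D 1.5643.
Lower quotas: A 8, B 4, C 3, D 1 (sum 16, leaving 2 seats).
Remainders in descending order: B 0.9682, D 0.5643, C 0.4306, A 0.0370.
Largest remainders: B, D receive the extra seats.
C receives 3.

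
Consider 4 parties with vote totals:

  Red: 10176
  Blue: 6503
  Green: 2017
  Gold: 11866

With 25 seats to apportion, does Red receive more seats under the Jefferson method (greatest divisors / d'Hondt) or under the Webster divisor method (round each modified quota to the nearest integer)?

Jefferson: Red 9, Blue 5, Green 1, Gold 10.
Webster: Red 8, Blue 5, Green 2, Gold 10.
Red gets 9 under Jefferson and 8 under Webster.

Jefferson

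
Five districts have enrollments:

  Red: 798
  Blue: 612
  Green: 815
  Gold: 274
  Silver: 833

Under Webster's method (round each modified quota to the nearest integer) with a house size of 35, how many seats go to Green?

Standard divisor 3332/35 ≈ 95.2; standard quotas: Red 8.382, Blue 6.429, Green 8.561, Gold 2.878, Silver 8.750.
Rounding to the nearest integer gives Red 8, Blue 6, Green 9, Gold 3, Silver 9 — total 35, matching the house size, so no adjustment is needed.
Green receives 9.

9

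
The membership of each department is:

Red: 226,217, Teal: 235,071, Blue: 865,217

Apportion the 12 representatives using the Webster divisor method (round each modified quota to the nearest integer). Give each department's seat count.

Red=2, Teal=2, Blue=8

Standard divisor 1326505/12 ≈ 110542.083; standard quotas: Red 2.046, Teal 2.127, Blue 7.827.
Rounding to the nearest integer gives Red 2, Teal 2, Blue 8 — total 12, matching the house size, so no adjustment is needed.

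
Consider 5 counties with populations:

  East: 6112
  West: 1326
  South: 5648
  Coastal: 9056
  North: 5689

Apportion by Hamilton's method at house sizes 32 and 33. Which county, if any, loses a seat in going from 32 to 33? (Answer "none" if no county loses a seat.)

West

At 32 seats: East 7, West 2, South 6, Coastal 10, North 7.
At 33 seats: East 7, West 1, South 7, Coastal 11, North 7.
West drops from 2 to 1.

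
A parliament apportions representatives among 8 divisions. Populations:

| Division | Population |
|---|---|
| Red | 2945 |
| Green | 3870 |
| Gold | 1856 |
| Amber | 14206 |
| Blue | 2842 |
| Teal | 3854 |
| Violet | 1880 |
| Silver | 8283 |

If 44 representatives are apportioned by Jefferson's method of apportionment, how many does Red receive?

3

Standard divisor 39736/44 ≈ 903.091; standard quotas: Red 3.261, Green 4.285, Gold 2.055, Amber 15.730, Blue 3.147, Teal 4.268, Violet 2.082, Silver 9.172.
Rounding down gives 3, 4, 2, 15, 3, 4, 2, 9 = 42 seats, so the divisor must be adjusted.
With modified divisor 830: modified quotas Red 3.548, Green 4.663, Gold 2.236, Amber 17.116, Blue 3.424, Teal 4.643, Violet 2.265, Silver 9.980.
Rounding down: Red 3, Green 4, Gold 2, Amber 17, Blue 3, Teal 4, Violet 2, Silver 9 (total 44).
Red receives 3.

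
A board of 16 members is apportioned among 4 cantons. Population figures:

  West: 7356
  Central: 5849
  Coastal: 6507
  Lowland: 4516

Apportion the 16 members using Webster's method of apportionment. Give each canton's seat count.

Standard divisor 24228/16 ≈ 1514.25; standard quotas: West 4.858, Central 3.863, Coastal 4.297, Lowland 2.982.
Rounding to the nearest integer gives West 5, Central 4, Coastal 4, Lowland 3 — total 16, matching the house size, so no adjustment is needed.

West 5; Central 4; Coastal 4; Lowland 3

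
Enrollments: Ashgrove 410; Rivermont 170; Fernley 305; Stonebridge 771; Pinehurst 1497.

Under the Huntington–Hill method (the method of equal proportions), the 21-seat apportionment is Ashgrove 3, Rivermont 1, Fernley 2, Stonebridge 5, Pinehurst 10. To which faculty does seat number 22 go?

Priority for the next seat is population ÷ (√(s·(s+1))).
Priorities: Ashgrove 118.357, Rivermont 120.208, Fernley 124.516, Stonebridge 140.765, Pinehurst 142.733.
Highest priority: Pinehurst.

Pinehurst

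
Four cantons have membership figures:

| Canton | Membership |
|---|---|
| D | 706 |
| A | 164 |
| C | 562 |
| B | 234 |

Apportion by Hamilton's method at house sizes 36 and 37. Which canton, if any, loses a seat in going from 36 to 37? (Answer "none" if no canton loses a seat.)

At 36 seats: D 15, A 4, C 12, B 5.
At 37 seats: D 16, A 4, C 12, B 5.
No canton's allocation decreased.

none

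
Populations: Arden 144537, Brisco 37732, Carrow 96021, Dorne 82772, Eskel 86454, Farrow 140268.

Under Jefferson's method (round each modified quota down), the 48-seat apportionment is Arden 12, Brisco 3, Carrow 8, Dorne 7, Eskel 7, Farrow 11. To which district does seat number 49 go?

Priority for the next seat is population ÷ (current seats + 1).
Priorities: Arden 11118.231, Brisco 9433.000, Carrow 10669.000, Dorne 10346.500, Eskel 10806.750, Farrow 11689.000.
Highest priority: Farrow.

Farrow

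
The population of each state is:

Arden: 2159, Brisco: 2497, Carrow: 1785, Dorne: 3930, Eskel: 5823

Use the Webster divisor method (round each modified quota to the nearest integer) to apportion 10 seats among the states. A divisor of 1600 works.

Arden: 1; Brisco: 2; Carrow: 1; Dorne: 2; Eskel: 4

With modified divisor 1600: modified quotas Arden 1.349, Brisco 1.561, Carrow 1.116, Dorne 2.456, Eskel 3.639.
Rounding to the nearest integer: Arden 1, Brisco 2, Carrow 1, Dorne 2, Eskel 4 (total 10).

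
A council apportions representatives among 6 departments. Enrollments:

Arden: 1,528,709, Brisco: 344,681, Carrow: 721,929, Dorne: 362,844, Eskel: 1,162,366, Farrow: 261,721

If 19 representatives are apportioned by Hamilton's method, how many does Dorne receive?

The standard divisor is 4382250/19 ≈ 230644.737.
Standard quotas: Arden 6.6280, Brisco 1.4944, Carrow 3.1300, Dorne 1.5732, Eskel 5.0396, Farrow 1.1347.
Lower quotas: Arden 6, Brisco 1, Carrow 3, Dorne 1, Eskel 5, Farrow 1 (sum 17, leaving 2 seats).
Remainders in descending order: Arden 0.6280, Dorne 0.5732, Brisco 0.4944, Farrow 0.1347, Carrow 0.1300, Eskel 0.0396.
Largest remainders: Arden, Dorne receive the extra seats.
Dorne receives 2.

2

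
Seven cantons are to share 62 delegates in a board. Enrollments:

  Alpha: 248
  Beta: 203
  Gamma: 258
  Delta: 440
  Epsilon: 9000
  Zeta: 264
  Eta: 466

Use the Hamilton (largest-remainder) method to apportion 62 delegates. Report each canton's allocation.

Alpha 1; Beta 1; Gamma 1; Delta 3; Epsilon 51; Zeta 2; Eta 3

Total 10879; standard divisor 10879/62 ≈ 175.468.
Standard quotas: Alpha 1.4134, Beta 1.1569, Gamma 1.4704, Delta 2.5076, Epsilon 51.2915, Zeta 1.5046, Eta 2.6558.
Lower quotas: Alpha 1, Beta 1, Gamma 1, Delta 2, Epsilon 51, Zeta 1, Eta 2 (sum 59, leaving 3 seats).
Remainders in descending order: Eta 0.6558, Delta 0.5076, Zeta 0.5046, Gamma 0.4704, Alpha 0.4134, Epsilon 0.2915, Beta 0.1569.
The surplus seats go to Eta, Delta, Zeta.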